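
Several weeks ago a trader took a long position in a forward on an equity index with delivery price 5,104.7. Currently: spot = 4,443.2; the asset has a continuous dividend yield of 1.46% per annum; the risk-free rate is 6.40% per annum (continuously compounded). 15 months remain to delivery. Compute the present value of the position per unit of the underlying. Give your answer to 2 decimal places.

Current fair forward for the remaining 15 months: F = S·e^((r − q)·T), (r − q) = 0.0640 − 0.0146 = 0.0494
F = 4443.2 · e^(0.0494 × 15/12) = 4443.2 × 1.06369639 = 4726.2158
Value of long forward = (F − K)·e^(−rT) = (4726.2158 − 5104.7) · e^(−0.0640·15/12)
= -378.4842 × 0.92311635 = -349.38

-349.38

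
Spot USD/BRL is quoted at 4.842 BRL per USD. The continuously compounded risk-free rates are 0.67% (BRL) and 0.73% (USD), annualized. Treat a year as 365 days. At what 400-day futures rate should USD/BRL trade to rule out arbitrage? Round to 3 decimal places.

F = S·e^((r_BRL − r_USD)T) = 4.842 · e^((0.0067 − 0.0073) × 400/365)
= 4.842 · e^-0.000658 = 4.842 × 0.999342
F = 4.839 BRL per USD

4.839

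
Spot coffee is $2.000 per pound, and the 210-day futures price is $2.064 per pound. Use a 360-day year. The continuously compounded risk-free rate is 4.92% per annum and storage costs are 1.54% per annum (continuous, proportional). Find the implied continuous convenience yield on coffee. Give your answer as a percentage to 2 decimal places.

1.06%

F = S·e^((r+u−y)T) ⇒ (r+u−y) = ln(F/S)/T
ln(2.064/2.000) = 0.031499; /T ⇒ 0.053998
y = r + u − ln(F/S)/T = 0.0492 + 0.0154 − 0.053998 = 0.010602
y = 1.06%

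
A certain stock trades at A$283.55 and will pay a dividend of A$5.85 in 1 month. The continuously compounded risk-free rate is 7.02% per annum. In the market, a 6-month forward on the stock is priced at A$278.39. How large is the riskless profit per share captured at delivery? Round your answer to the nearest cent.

A$9.27 per share

PV(dividends) I = 5.85·e^(−0.0702·1/12) = 5.8159
Fair forward F* = (S − I)·e^(rT) = (283.55 − 5.8159)·e^0.035100 = 277.7341 × 1.035723 = 287.6556
Market A$278.39 < fair 287.6556: forward underpriced → reverse cash-and-carry (short the stock, invest proceeds at r, pay the dividends, go long the forward).
Profit at T = |F_mkt − F*| = |278.39 − 287.6556| = A$9.27 per share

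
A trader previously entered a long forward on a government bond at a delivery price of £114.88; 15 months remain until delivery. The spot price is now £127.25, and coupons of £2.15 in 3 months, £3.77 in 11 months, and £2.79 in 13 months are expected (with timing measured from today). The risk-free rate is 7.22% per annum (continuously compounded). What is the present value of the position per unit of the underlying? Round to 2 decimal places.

£14.06

PV(remaining coupons) I = 2.15·e^(−0.0722·3/12) + 3.77·e^(−0.0722·11/12) + 2.79·e^(−0.0722·13/12) = 8.2202
Current forward F = (S − I)·e^(rT) = (127.25 − 8.2202)·e^(0.0722·15/12) = 119.0298 × 1.094448 = 130.2719
Value (long) = (F − K)·e^(−rT) = (130.2719 − 114.88) × 0.913703 = 14.0636
Value = £14.06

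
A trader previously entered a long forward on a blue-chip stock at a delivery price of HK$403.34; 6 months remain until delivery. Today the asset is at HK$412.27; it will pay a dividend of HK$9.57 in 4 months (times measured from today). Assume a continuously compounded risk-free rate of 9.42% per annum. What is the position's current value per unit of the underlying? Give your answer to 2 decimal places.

HK$18.21

PV(remaining dividends) I = 9.57·e^(−0.0942·4/12) = 9.2742
Current forward F = (S − I)·e^(rT) = (412.27 − 9.2742)·e^(0.0942·6/12) = 402.9958 × 1.048227 = 422.4311
Value (long) = (F − K)·e^(−rT) = (422.4311 − 403.34) × 0.953992 = 18.2128
Value = HK$18.21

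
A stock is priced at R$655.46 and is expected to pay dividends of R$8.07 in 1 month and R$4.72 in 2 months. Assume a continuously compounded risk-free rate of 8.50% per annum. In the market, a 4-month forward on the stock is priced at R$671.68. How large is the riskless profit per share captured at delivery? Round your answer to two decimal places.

PV(dividends) I = 8.07·e^(−0.0850·1/12) + 4.72·e^(−0.0850·2/12) = 12.6666
Fair forward F* = (S − I)·e^(rT) = (655.46 − 12.6666)·e^0.028333 = 642.7934 × 1.028738 = 661.2660
Market R$671.68 > fair 661.2660: forward overpriced → cash-and-carry (borrow at r, buy the stock and collect the dividends, short the forward).
Profit at T = |F_mkt − F*| = |671.68 − 661.2660| = R$10.41 per share

R$10.41 per share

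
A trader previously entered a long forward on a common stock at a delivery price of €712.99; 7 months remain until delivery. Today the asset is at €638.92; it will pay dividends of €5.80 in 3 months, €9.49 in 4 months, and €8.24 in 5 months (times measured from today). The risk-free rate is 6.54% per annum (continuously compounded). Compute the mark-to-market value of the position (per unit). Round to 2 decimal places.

-€70.39

PV(remaining dividends) I = 5.80·e^(−0.0654·3/12) + 9.49·e^(−0.0654·4/12) + 8.24·e^(−0.0654·5/12) = 23.0098
Current forward F = (S − I)·e^(rT) = (638.92 − 23.0098)·e^(0.0654·7/12) = 615.9102 × 1.038887 = 639.8611
Value (long) = (F − K)·e^(−rT) = (639.8611 − 712.99) × 0.962569 = -70.3916
Value = -€70.39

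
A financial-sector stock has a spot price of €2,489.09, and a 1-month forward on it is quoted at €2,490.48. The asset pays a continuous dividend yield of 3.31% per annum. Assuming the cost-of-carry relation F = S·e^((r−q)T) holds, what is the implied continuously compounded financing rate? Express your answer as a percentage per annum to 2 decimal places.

3.98%

From F = S·e^((r−q)T): (r − q) = ln(F/S)/T
ln(2490.48/2489.09) = ln(1.000558) = 0.000558
(r − q) = 0.000558 / (1/12) = 0.006696
r = ln(F/S)/T + q = 0.006696 + 0.0331 = 0.039796
r = 3.98%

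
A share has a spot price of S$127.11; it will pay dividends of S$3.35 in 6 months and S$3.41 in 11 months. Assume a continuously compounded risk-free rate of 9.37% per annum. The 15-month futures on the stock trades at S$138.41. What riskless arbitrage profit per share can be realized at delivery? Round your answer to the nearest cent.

S$2.62 per share

PV(dividends) I = 3.35·e^(−0.0937·6/12) + 3.41·e^(−0.0937·11/12) = 6.3260
Fair futures F* = (S − I)·e^(rT) = (127.11 − 6.3260)·e^0.117125 = 120.7840 × 1.124260 = 135.7926
Market S$138.41 > fair 135.7926: forward overpriced → cash-and-carry (borrow at r, buy the stock and collect the dividends, short the forward).
Profit at T = |F_mkt − F*| = |138.41 − 135.7926| = S$2.62 per share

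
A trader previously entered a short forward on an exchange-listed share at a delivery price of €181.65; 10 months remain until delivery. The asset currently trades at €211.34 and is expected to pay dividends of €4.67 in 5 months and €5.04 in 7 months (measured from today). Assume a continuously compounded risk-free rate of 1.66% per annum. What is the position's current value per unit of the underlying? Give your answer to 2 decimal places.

PV(remaining dividends) I = 4.67·e^(−0.0166·5/12) + 5.04·e^(−0.0166·7/12) = 9.6292
Current forward F = (S − I)·e^(rT) = (211.34 − 9.6292)·e^(0.0166·10/12) = 201.7108 × 1.013929 = 204.5204
Value (long) = (F − K)·e^(−rT) = (204.5204 − 181.65) × 0.986262 = 22.5562
Short position value = −(long value) = -€22.56

-€22.56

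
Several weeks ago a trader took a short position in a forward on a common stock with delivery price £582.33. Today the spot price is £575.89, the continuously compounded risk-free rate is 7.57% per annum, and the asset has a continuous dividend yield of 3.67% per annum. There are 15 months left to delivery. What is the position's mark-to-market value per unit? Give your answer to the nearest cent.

Current fair forward for the remaining 15 months: F = S·e^((r − q)·T), (r − q) = 0.0757 − 0.0367 = 0.0390
F = 575.89 · e^(0.0390 × 15/12) = 575.89 × 1.049958 = 604.6603
Value of long forward = (F − K)·e^(−rT) = (604.6603 − 582.33) · e^(−0.0757·15/12)
= 22.3303 × 0.909714 = 20.31
Short position value = −(long value) = -£20.31

-£20.31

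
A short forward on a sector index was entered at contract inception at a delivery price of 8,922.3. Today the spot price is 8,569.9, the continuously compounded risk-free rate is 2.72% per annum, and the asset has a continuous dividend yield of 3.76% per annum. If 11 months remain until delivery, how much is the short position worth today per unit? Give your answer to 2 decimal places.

423.03

Current fair forward for the remaining 11 months: F = S·e^((r − q)·T), (r − q) = 0.0272 − 0.0376 = -0.0104
F = 8569.9 · e^(-0.0104 × 11/12) = 8569.9 × 0.99051196 = 8488.5884
Value of long forward = (F − K)·e^(−rT) = (8488.5884 − 8922.3) · e^(−0.0272·11/12)
= -433.7116 × 0.97537493 = -423.03
Short position value = −(long value) = 423.03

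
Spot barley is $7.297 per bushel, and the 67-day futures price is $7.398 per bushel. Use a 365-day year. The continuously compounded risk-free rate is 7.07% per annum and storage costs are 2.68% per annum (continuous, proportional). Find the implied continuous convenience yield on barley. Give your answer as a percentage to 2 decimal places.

2.26%

F = S·e^((r+u−y)T) ⇒ (r+u−y) = ln(F/S)/T
ln(7.398/7.297) = 0.013746; /T ⇒ 0.074885
y = r + u − ln(F/S)/T = 0.0707 + 0.0268 − 0.074885 = 0.022615
y = 2.26%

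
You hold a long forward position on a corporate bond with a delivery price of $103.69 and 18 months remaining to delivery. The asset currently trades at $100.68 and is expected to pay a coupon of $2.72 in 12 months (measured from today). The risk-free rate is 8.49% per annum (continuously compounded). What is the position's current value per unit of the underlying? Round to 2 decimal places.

PV(remaining coupons) I = 2.72·e^(−0.0849·12/12) = 2.4986
Current forward F = (S − I)·e^(rT) = (100.68 − 2.4986)·e^(0.0849·18/12) = 98.1814 × 1.135814 = 111.5158
Value (long) = (F − K)·e^(−rT) = (111.5158 − 103.69) × 0.880425 = 6.8900
Value = $6.89

$6.89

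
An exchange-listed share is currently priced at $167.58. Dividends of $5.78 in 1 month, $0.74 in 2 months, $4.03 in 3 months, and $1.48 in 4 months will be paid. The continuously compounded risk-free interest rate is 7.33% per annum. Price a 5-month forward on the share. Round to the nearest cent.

PV(dividends) I = 5.78·e^(−0.0733·1/12) + 0.74·e^(−0.0733·2/12) + 4.03·e^(−0.0733·3/12) + 1.48·e^(−0.0733·4/12)
I = 5.7448 + 0.7310 + 3.9568 + 1.4443 = 11.8769
F = (S − I)·e^(rT) = (167.58 − 11.8769) · e^(0.0733·5/12)
= 155.7031 · e^0.030542 = 155.7031 × 1.031013 = $160.53

$160.53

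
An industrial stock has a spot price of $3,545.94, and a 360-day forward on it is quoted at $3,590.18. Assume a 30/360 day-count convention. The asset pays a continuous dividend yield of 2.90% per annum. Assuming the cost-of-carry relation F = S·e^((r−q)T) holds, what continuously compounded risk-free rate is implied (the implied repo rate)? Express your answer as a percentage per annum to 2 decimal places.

4.14%

From F = S·e^((r−q)T): (r − q) = ln(F/S)/T
ln(3590.18/3545.94) = ln(1.012476) = 0.012399
(r − q) = 0.012399 / (360/360) = 0.012399
r = ln(F/S)/T + q = 0.012399 + 0.0290 = 0.041399
r = 4.14%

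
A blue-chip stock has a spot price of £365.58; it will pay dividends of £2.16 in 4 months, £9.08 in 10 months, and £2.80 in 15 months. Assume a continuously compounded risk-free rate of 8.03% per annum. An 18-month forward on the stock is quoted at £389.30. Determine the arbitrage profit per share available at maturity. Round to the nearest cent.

£8.27 per share

PV(dividends) I = 2.16·e^(−0.0803·4/12) + 9.08·e^(−0.0803·10/12) + 2.80·e^(−0.0803·15/12) = 13.1278
Fair forward F* = (S − I)·e^(rT) = (365.58 − 13.1278)·e^0.120450 = 352.4522 × 1.128004 = 397.5675
Market £389.30 < fair 397.5675: forward underpriced → reverse cash-and-carry (short the stock, invest proceeds at r, pay the dividends, go long the forward).
Profit at T = |F_mkt − F*| = |389.30 − 397.5675| = £8.27 per share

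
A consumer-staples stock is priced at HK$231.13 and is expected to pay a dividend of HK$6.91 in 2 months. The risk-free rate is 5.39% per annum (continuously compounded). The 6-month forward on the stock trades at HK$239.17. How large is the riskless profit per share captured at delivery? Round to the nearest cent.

HK$8.76 per share

PV(dividends) I = 6.91·e^(−0.0539·2/12) = 6.8482
Fair forward F* = (S − I)·e^(rT) = (231.13 − 6.8482)·e^0.026950 = 224.2818 × 1.027316 = 230.4083
Market HK$239.17 > fair 230.4083: forward overpriced → cash-and-carry (borrow at r, buy the stock and collect the dividends, short the forward).
Profit at T = |F_mkt − F*| = |239.17 − 230.4083| = HK$8.76 per share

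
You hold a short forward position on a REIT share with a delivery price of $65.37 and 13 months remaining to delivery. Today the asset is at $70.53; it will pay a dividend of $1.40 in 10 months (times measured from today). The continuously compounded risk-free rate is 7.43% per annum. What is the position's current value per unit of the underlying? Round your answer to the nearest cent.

PV(remaining dividends) I = 1.40·e^(−0.0743·10/12) = 1.3159
Current forward F = (S − I)·e^(rT) = (70.53 − 1.3159)·e^(0.0743·13/12) = 69.2141 × 1.083820 = 75.0156
Value (long) = (F − K)·e^(−rT) = (75.0156 − 65.37) × 0.922663 = 8.8996
Short position value = −(long value) = -$8.90

-$8.90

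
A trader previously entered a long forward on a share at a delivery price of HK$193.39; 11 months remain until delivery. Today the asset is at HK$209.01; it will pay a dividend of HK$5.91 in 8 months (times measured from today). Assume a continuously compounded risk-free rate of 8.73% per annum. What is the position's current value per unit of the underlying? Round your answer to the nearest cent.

PV(remaining dividends) I = 5.91·e^(−0.0873·8/12) = 5.5759
Current forward F = (S − I)·e^(rT) = (209.01 − 5.5759)·e^(0.0873·11/12) = 203.4341 × 1.083314 = 220.3830
Value (long) = (F − K)·e^(−rT) = (220.3830 − 193.39) × 0.923093 = 24.9170
Value = HK$24.92

HK$24.92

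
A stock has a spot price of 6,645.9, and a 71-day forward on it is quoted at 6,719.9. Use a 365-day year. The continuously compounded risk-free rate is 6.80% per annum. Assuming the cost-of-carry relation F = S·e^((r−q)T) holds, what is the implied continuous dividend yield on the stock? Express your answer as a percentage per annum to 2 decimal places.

1.11%

From F = S·e^((r−q)T): (r − q) = ln(F/S)/T
ln(6719.9/6645.9) = ln(1.011135) = 0.011073
(r − q) = 0.011073 / (71/365) = 0.056925
q = r − ln(F/S)/T = 0.0680 − 0.056925 = 0.011075
q = 1.11%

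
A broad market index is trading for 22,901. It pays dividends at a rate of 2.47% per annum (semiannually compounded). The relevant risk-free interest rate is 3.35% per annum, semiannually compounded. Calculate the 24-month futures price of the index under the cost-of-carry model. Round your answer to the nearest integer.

23,302

F = S · (1+r/2)^(2T) / (1+q/2)^(2T)
= 22901 × 1.068702 / 1.050323 = 22901 × 1.017498
F = 23,302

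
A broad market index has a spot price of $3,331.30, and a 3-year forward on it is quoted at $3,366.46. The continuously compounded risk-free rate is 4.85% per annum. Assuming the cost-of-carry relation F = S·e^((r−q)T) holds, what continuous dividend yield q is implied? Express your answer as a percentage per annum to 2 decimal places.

4.50%

From F = S·e^((r−q)T): (r − q) = ln(F/S)/T
ln(3366.46/3331.30) = ln(1.010554) = 0.010499
(r − q) = 0.010499 / (3) = 0.003500
q = r − ln(F/S)/T = 0.0485 − 0.003500 = 0.045000
q = 4.50%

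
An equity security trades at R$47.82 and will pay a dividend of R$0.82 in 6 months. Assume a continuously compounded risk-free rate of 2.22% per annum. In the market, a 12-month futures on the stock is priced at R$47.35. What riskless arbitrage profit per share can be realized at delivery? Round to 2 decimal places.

PV(dividends) I = 0.82·e^(−0.0222·6/12) = 0.8109
Fair futures F* = (S − I)·e^(rT) = (47.82 − 0.8109)·e^0.022200 = 47.0091 × 1.022448 = 48.0644
Market R$47.35 < fair 48.0644: forward underpriced → reverse cash-and-carry (short the stock, invest proceeds at r, pay the dividends, go long the forward).
Profit at T = |F_mkt − F*| = |47.35 − 48.0644| = R$0.71 per share

R$0.71 per share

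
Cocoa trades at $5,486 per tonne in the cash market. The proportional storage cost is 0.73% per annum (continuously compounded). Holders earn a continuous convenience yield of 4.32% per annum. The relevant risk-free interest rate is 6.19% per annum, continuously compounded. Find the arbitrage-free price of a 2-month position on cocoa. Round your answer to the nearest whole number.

$5,510 per tonne

Net carry = r + u − y = 0.0619 + 0.0073 − 0.0432 = 0.0260
F = S·e^((r+u−y)T) = 5486 · e^(0.0260 × 2/12) = 5486 · e^0.004333
= 5486 × 1.004342 = $5,510 per tonne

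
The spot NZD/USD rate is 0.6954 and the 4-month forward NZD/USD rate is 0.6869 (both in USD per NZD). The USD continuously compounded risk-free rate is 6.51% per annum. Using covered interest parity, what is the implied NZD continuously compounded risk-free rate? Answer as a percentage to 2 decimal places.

F = S·e^((r_USD − r_NZD)T) ⇒ r_NZD = r_USD − ln(F/S)/T
ln(0.6869/0.6954) = -0.012298; /(4/12) = -0.036894
r_NZD = 0.0651 + 0.036894 = 0.101994
r_NZD = 10.20%

10.20%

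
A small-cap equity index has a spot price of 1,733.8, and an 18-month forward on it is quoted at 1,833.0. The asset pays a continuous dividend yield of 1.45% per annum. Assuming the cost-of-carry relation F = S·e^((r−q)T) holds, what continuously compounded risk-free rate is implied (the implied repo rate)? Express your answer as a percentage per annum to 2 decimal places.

From F = S·e^((r−q)T): (r − q) = ln(F/S)/T
ln(1833.0/1733.8) = ln(1.057215) = 0.055638
(r − q) = 0.055638 / (18/12) = 0.037092
r = ln(F/S)/T + q = 0.037092 + 0.0145 = 0.051592
r = 5.16%

5.16%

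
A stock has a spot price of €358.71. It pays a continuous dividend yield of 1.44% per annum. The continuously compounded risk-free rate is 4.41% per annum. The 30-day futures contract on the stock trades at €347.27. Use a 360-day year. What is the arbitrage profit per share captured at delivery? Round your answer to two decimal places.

Fair futures: F* = S·e^(carry·T), with carry = (r − q) = 0.0441 − 0.0144 = 0.0297
F* = 358.71 · e^(0.0297 × 30/360) = 358.71 · e^0.002475 = 358.71 × 1.002478 = €359.5989
Market €347.27 < fair €359.5989: forward underpriced → reverse cash-and-carry (short spot, go long the forward).
At maturity, profit = |F_mkt − F*| = |347.27 − 359.5989| = €12.33 per share

€12.33 per share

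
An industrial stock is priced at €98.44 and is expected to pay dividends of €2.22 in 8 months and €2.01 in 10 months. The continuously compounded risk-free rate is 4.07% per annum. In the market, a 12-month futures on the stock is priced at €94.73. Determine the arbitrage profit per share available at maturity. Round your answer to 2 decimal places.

€3.53 per share

PV(dividends) I = 2.22·e^(−0.0407·8/12) + 2.01·e^(−0.0407·10/12) = 4.1035
Fair futures F* = (S − I)·e^(rT) = (98.44 − 4.1035)·e^0.040700 = 94.3365 × 1.041540 = 98.2552
Market €94.73 < fair 98.2552: forward underpriced → reverse cash-and-carry (short the stock, invest proceeds at r, pay the dividends, go long the forward).
Profit at T = |F_mkt − F*| = |94.73 − 98.2552| = €3.53 per share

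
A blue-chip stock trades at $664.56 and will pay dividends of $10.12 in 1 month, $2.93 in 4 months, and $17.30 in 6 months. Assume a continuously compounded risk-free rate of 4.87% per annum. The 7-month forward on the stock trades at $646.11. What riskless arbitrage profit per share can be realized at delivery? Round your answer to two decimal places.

PV(dividends) I = 10.12·e^(−0.0487·1/12) + 2.93·e^(−0.0487·4/12) + 17.30·e^(−0.0487·6/12) = 29.8457
Fair forward F* = (S − I)·e^(rT) = (664.56 − 29.8457)·e^0.028408 = 634.7143 × 1.028815 = 653.0036
Market $646.11 < fair 653.0036: forward underpriced → reverse cash-and-carry (short the stock, invest proceeds at r, pay the dividends, go long the forward).
Profit at T = |F_mkt − F*| = |646.11 − 653.0036| = $6.89 per share

$6.89 per share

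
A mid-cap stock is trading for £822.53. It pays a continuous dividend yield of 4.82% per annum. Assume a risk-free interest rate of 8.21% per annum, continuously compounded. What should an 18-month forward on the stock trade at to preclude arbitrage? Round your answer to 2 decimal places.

£865.44

F = S·e^((r − q)T) = 822.53 · e^((0.0821 − 0.0482) × 18/12)
= 822.53 · e^0.050850 = 822.53 × 1.052165
F = £865.44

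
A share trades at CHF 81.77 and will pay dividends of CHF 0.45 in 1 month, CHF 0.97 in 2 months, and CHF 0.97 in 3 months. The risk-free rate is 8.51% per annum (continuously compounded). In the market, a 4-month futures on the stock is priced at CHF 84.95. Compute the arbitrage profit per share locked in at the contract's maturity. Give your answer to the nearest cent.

PV(dividends) I = 0.45·e^(−0.0851·1/12) + 0.97·e^(−0.0851·2/12) + 0.97·e^(−0.0851·3/12) = 2.3527
Fair futures F* = (S − I)·e^(rT) = (81.77 − 2.3527)·e^0.028367 = 79.4173 × 1.028773 = 81.7024
Market CHF 84.95 > fair 81.7024: forward overpriced → cash-and-carry (borrow at r, buy the stock and collect the dividends, short the forward).
Profit at T = |F_mkt − F*| = |84.95 − 81.7024| = CHF 3.25 per share

CHF 3.25 per share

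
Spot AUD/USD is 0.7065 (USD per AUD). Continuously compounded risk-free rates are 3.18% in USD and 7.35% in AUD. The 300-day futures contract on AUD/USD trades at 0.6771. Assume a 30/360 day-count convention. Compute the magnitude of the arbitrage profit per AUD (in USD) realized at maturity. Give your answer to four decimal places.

Fair futures: F* = S·e^(carry·T), with carry = (r_USD − r_AUD) = 0.0318 − 0.0735 = -0.0417
F* = 0.7065 · e^(-0.0417 × 300/360) = 0.7065 · e^-0.034750 = 0.7065 × 0.965847 = 0.6824
Market 0.6771 < fair 0.6824: forward underpriced → reverse cash-and-carry (short spot, go long the forward).
At maturity, profit = |F_mkt − F*| = |0.6771 − 0.6824| = 0.0053 per AUD (in USD)

0.0053 per AUD (in USD)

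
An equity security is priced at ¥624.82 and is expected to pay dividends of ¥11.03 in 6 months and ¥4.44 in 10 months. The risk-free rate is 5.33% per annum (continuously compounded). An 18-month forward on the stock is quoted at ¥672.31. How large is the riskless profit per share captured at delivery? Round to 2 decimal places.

¥11.72 per share

PV(dividends) I = 11.03·e^(−0.0533·6/12) + 4.44·e^(−0.0533·10/12) = 14.9870
Fair forward F* = (S − I)·e^(rT) = (624.82 − 14.9870)·e^0.079950 = 609.8330 × 1.083233 = 660.5912
Market ¥672.31 > fair 660.5912: forward overpriced → cash-and-carry (borrow at r, buy the stock and collect the dividends, short the forward).
Profit at T = |F_mkt − F*| = |672.31 − 660.5912| = ¥11.72 per share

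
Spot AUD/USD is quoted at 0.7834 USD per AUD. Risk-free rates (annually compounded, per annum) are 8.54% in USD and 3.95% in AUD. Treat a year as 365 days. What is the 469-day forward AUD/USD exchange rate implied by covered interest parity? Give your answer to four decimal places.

By covered interest parity, F = S · (1+r_USD)^T / (1+r_AUD)^T
= 0.7834 × 1.111042 / 1.051038 = 0.7834 × 1.057090
F = 0.8281 USD per AUD

0.8281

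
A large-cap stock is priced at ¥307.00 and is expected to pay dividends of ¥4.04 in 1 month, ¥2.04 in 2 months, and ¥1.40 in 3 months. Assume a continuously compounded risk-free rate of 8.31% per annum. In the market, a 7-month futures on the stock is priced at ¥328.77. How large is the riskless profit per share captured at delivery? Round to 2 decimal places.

PV(dividends) I = 4.04·e^(−0.0831·1/12) + 2.04·e^(−0.0831·2/12) + 1.40·e^(−0.0831·3/12) = 7.3953
Fair futures F* = (S − I)·e^(rT) = (307.00 − 7.3953)·e^0.048475 = 299.6047 × 1.049669 = 314.4858
Market ¥328.77 > fair 314.4858: forward overpriced → cash-and-carry (borrow at r, buy the stock and collect the dividends, short the forward).
Profit at T = |F_mkt − F*| = |328.77 − 314.4858| = ¥14.28 per share

¥14.28 per share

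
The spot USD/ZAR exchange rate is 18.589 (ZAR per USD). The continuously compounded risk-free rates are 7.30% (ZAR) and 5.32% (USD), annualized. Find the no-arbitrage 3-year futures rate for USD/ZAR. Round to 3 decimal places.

F = S·e^((r_ZAR − r_USD)T) = 18.589 · e^((0.0730 − 0.0532) × 3)
= 18.589 · e^0.059400 = 18.589 × 1.061200
F = 19.727 ZAR per USD

19.727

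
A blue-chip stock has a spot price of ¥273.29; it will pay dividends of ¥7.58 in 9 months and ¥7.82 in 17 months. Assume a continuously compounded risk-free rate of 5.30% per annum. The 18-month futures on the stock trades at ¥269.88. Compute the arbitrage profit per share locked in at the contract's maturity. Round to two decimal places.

¥10.28 per share

PV(dividends) I = 7.58·e^(−0.0530·9/12) + 7.82·e^(−0.0530·17/12) = 14.5390
Fair futures F* = (S − I)·e^(rT) = (273.29 − 14.5390)·e^0.079500 = 258.7510 × 1.082746 = 280.1616
Market ¥269.88 < fair 280.1616: forward underpriced → reverse cash-and-carry (short the stock, invest proceeds at r, pay the dividends, go long the forward).
Profit at T = |F_mkt − F*| = |269.88 − 280.1616| = ¥10.28 per share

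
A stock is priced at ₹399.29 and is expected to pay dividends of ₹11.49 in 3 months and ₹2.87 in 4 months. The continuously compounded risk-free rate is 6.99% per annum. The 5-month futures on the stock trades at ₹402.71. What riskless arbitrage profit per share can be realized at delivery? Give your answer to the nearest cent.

PV(dividends) I = 11.49·e^(−0.0699·3/12) + 2.87·e^(−0.0699·4/12) = 14.0949
Fair futures F* = (S − I)·e^(rT) = (399.29 − 14.0949)·e^0.029125 = 385.1951 × 1.029553 = 396.5788
Market ₹402.71 > fair 396.5788: forward overpriced → cash-and-carry (borrow at r, buy the stock and collect the dividends, short the forward).
Profit at T = |F_mkt − F*| = |402.71 − 396.5788| = ₹6.13 per share

₹6.13 per share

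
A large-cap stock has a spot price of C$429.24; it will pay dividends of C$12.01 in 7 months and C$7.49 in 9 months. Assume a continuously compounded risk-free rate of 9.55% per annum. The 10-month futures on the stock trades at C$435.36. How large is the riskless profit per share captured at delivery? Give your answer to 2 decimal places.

PV(dividends) I = 12.01·e^(−0.0955·7/12) + 7.49·e^(−0.0955·9/12) = 18.3315
Fair futures F* = (S − I)·e^(rT) = (429.24 − 18.3315)·e^0.079583 = 410.9085 × 1.082835 = 444.9461
Market C$435.36 < fair 444.9461: forward underpriced → reverse cash-and-carry (short the stock, invest proceeds at r, pay the dividends, go long the forward).
Profit at T = |F_mkt − F*| = |435.36 − 444.9461| = C$9.59 per share

C$9.59 per share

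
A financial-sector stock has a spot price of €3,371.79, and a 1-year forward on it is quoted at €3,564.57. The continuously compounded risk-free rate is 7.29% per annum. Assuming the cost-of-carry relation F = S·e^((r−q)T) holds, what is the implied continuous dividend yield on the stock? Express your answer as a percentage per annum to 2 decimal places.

From F = S·e^((r−q)T): (r − q) = ln(F/S)/T
ln(3564.57/3371.79) = ln(1.057174) = 0.055599
(r − q) = 0.055599 / (1) = 0.055599
q = r − ln(F/S)/T = 0.0729 − 0.055599 = 0.017301
q = 1.73%

1.73%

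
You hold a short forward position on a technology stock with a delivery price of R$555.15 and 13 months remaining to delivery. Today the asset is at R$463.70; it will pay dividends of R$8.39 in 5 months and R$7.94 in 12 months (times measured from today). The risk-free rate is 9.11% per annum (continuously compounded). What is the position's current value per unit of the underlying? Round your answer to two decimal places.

R$54.60

PV(remaining dividends) I = 8.39·e^(−0.0911·5/12) + 7.94·e^(−0.0911·12/12) = 15.3261
Current forward F = (S − I)·e^(rT) = (463.70 − 15.3261)·e^(0.0911·13/12) = 448.3739 × 1.103726 = 494.8819
Value (long) = (F − K)·e^(−rT) = (494.8819 − 555.15) × 0.906022 = -54.6042
Short position value = −(long value) = R$54.60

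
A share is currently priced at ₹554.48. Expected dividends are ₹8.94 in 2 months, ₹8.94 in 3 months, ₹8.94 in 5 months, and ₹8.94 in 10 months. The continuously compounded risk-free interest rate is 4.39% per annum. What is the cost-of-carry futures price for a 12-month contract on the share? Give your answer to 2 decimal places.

PV(dividends) I = 8.94·e^(−0.0439·2/12) + 8.94·e^(−0.0439·3/12) + 8.94·e^(−0.0439·5/12) + 8.94·e^(−0.0439·10/12)
I = 8.8748 + 8.8424 + 8.7780 + 8.6189 = 35.1141
F = (S − I)·e^(rT) = (554.48 − 35.1141) · e^(0.0439·12/12)
= 519.3659 · e^0.043900 = 519.3659 × 1.044878 = ₹542.67

₹542.67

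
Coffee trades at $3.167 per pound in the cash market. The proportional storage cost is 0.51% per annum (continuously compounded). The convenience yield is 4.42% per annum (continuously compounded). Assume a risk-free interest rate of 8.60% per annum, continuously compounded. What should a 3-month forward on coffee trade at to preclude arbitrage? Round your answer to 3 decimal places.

Net carry = r + u − y = 0.0860 + 0.0051 − 0.0442 = 0.0469
F = S·e^((r+u−y)T) = 3.167 · e^(0.0469 × 3/12) = 3.167 · e^0.011725
= 3.167 × 1.011794 = $3.204 per pound

$3.204 per pound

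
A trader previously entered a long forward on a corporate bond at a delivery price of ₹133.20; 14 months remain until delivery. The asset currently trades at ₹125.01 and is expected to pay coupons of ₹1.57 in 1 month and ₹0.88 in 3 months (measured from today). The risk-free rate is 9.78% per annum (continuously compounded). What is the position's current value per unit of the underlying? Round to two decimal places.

₹3.76

PV(remaining coupons) I = 1.57·e^(−0.0978·1/12) + 0.88·e^(−0.0978·3/12) = 2.4160
Current forward F = (S − I)·e^(rT) = (125.01 − 2.4160)·e^(0.0978·14/12) = 122.5940 × 1.120864 = 137.4112
Value (long) = (F − K)·e^(−rT) = (137.4112 − 133.20) × 0.892169 = 3.7571
Value = ₹3.76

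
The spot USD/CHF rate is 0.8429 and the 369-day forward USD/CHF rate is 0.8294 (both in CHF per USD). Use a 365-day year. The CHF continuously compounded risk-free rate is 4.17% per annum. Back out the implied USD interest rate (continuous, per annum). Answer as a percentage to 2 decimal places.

5.77%

F = S·e^((r_CHF − r_USD)T) ⇒ r_USD = r_CHF − ln(F/S)/T
ln(0.8294/0.8429) = -0.016146; /(369/365) = -0.015971
r_USD = 0.0417 + 0.015971 = 0.057671
r_USD = 5.77%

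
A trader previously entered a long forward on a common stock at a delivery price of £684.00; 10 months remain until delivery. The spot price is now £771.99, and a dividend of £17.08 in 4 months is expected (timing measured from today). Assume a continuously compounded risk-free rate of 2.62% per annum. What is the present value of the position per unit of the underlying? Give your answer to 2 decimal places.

PV(remaining dividends) I = 17.08·e^(−0.0262·4/12) = 16.9315
Current forward F = (S − I)·e^(rT) = (771.99 − 16.9315)·e^(0.0262·10/12) = 755.0585 × 1.022073 = 771.7249
Value (long) = (F − K)·e^(−rT) = (771.7249 − 684.00) × 0.978403 = 85.8303
Value = £85.83

£85.83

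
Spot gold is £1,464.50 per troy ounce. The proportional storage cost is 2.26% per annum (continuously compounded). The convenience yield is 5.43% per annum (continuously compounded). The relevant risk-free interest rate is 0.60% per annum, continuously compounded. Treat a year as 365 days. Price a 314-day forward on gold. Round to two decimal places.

£1,432.48 per troy ounce

Net carry = r + u − y = 0.0060 + 0.0226 − 0.0543 = -0.0257
F = S·e^((r+u−y)T) = 1464.50 · e^(-0.0257 × 314/365) = 1464.50 · e^-0.02210904
= 1464.50 × 0.97813357 = £1,432.48 per troy ounce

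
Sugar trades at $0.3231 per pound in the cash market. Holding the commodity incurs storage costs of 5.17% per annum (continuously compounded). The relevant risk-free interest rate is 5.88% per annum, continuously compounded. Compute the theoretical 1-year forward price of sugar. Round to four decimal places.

$0.3608 per pound

Net carry = r + u − y = 0.0588 + 0.0517 − 0.0000 = 0.1105
F = S·e^((r+u−y)T) = 0.3231 · e^(0.1105 × 1) = 0.3231 · e^0.110500
= 0.3231 × 1.116836 = $0.3608 per pound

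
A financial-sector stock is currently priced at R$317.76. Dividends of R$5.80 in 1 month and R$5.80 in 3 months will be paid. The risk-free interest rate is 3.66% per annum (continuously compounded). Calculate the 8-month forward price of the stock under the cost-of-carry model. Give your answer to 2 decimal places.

R$313.79

PV(dividends) I = 5.80·e^(−0.0366·1/12) + 5.80·e^(−0.0366·3/12)
I = 5.7823 + 5.7472 = 11.5295
F = (S − I)·e^(rT) = (317.76 − 11.5295) · e^(0.0366·8/12)
= 306.2305 · e^0.024400 = 306.2305 × 1.024700 = R$313.79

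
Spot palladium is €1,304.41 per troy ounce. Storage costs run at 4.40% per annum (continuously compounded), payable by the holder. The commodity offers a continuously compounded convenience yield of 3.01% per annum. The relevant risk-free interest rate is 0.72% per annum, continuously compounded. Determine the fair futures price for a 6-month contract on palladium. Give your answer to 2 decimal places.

Net carry = r + u − y = 0.0072 + 0.0440 − 0.0301 = 0.0211
F = S·e^((r+u−y)T) = 1304.41 · e^(0.0211 × 6/12) = 1304.41 · e^0.01055000
= 1304.41 × 1.01060585 = €1,318.24 per troy ounce

€1,318.24 per troy ounce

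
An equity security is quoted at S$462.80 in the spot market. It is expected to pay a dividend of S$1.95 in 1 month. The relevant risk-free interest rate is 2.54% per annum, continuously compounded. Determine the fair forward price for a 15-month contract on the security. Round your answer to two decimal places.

PV(dividends) I = 1.95·e^(−0.0254·1/12)
I = 1.9459
F = (S − I)·e^(rT) = (462.80 − 1.9459) · e^(0.0254·15/12)
= 460.8541 · e^0.031750 = 460.8541 × 1.032259 = S$475.72

S$475.72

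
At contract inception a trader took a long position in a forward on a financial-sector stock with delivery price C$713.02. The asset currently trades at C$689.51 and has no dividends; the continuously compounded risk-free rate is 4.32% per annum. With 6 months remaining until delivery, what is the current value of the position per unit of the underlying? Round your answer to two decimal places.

-C$8.27

Current fair forward for the remaining 6 months: F = S·e^(r·T), r = 0.0432
F = 689.51 · e^(0.0432 × 6/12) = 689.51 × 1.021835 = 704.5655
Value of long forward = (F − K)·e^(−rT) = (704.5655 − 713.02) · e^(−0.0432·6/12)
= -8.4545 × 0.978632 = -8.27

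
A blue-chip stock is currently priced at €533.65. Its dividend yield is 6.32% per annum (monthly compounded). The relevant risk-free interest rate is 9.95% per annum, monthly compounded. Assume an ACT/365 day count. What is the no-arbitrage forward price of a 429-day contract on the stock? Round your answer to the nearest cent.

€556.75

F = S · (1+r/12)^(12T) / (1+q/12)^(12T)
= 533.65 × 1.123518 / 1.076900 = 533.65 × 1.043289
F = €556.75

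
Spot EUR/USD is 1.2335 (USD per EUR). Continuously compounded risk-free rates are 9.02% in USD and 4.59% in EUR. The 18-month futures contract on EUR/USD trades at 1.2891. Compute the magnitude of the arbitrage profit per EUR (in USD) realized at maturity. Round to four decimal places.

0.0292 per EUR (in USD)

Fair futures: F* = S·e^(carry·T), with carry = (r_USD − r_EUR) = 0.0902 − 0.0459 = 0.0443
F* = 1.2335 · e^(0.0443 × 18/12) = 1.2335 · e^0.066450 = 1.2335 × 1.068708 = 1.3183
Market 1.2891 < fair 1.3183: forward underpriced → reverse cash-and-carry (short spot, go long the forward).
At maturity, profit = |F_mkt − F*| = |1.2891 − 1.3183| = 0.0292 per EUR (in USD)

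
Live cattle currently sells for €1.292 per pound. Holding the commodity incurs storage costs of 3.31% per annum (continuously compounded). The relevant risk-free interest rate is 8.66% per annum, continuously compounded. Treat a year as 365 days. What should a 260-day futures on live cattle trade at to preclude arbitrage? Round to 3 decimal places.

€1.407 per pound

Net carry = r + u − y = 0.0866 + 0.0331 − 0.0000 = 0.1197
F = S·e^((r+u−y)T) = 1.292 · e^(0.1197 × 260/365) = 1.292 · e^0.085266
= 1.292 × 1.089007 = €1.407 per pound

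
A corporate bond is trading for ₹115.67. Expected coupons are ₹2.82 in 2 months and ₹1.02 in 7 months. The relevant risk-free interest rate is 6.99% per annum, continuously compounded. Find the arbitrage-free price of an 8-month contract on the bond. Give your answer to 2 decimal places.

₹117.24

PV(coupons) I = 2.82·e^(−0.0699·2/12) + 1.02·e^(−0.0699·7/12)
I = 2.7873 + 0.9792 = 3.7665
F = (S − I)·e^(rT) = (115.67 − 3.7665) · e^(0.0699·8/12)
= 111.9035 · e^0.046600 = 111.9035 × 1.047703 = ₹117.24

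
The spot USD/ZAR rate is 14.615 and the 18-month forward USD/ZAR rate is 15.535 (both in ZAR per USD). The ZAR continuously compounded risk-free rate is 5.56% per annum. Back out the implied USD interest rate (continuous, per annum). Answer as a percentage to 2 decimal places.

1.49%

F = S·e^((r_ZAR − r_USD)T) ⇒ r_USD = r_ZAR − ln(F/S)/T
ln(15.535/14.615) = 0.061047; /(18/12) = 0.040698
r_USD = 0.0556 − 0.040698 = 0.014902
r_USD = 1.49%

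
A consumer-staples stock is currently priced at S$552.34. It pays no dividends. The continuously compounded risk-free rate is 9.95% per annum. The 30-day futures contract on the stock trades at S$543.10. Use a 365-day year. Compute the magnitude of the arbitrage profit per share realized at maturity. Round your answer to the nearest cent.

Fair futures: F* = S·e^(carry·T), with carry = r = 0.0995
F* = 552.34 · e^(0.0995 × 30/365) = 552.34 · e^0.008178 = 552.34 × 1.008212 = S$556.8758
Market S$543.10 < fair S$556.8758: forward underpriced → reverse cash-and-carry (short spot, go long the forward).
At maturity, profit = |F_mkt − F*| = |543.10 − 556.8758| = S$13.78 per share

S$13.78 per share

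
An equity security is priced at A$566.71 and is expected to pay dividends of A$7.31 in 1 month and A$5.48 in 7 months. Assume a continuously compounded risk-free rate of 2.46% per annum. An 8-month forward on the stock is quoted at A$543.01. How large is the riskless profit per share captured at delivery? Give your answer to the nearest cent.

A$20.16 per share

PV(dividends) I = 7.31·e^(−0.0246·1/12) + 5.48·e^(−0.0246·7/12) = 12.6970
Fair forward F* = (S − I)·e^(rT) = (566.71 − 12.6970)·e^0.016400 = 554.0130 × 1.016535 = 563.1736
Market A$543.01 < fair 563.1736: forward underpriced → reverse cash-and-carry (short the stock, invest proceeds at r, pay the dividends, go long the forward).
Profit at T = |F_mkt − F*| = |543.01 − 563.1736| = A$20.16 per share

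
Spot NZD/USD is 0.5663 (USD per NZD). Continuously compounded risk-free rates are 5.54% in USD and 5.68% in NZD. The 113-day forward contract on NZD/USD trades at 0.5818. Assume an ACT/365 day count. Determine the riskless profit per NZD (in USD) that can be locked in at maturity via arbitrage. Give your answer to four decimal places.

0.0157 per NZD (in USD)

Fair forward: F* = S·e^(carry·T), with carry = (r_USD − r_NZD) = 0.0554 − 0.0568 = -0.0014
F* = 0.5663 · e^(-0.0014 × 113/365) = 0.5663 · e^-0.000433 = 0.5663 × 0.999567 = 0.5661
Market 0.5818 > fair 0.5661: forward overpriced → cash-and-carry (buy spot, short the forward).
At maturity, profit = |F_mkt − F*| = |0.5818 − 0.5661| = 0.0157 per NZD (in USD)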